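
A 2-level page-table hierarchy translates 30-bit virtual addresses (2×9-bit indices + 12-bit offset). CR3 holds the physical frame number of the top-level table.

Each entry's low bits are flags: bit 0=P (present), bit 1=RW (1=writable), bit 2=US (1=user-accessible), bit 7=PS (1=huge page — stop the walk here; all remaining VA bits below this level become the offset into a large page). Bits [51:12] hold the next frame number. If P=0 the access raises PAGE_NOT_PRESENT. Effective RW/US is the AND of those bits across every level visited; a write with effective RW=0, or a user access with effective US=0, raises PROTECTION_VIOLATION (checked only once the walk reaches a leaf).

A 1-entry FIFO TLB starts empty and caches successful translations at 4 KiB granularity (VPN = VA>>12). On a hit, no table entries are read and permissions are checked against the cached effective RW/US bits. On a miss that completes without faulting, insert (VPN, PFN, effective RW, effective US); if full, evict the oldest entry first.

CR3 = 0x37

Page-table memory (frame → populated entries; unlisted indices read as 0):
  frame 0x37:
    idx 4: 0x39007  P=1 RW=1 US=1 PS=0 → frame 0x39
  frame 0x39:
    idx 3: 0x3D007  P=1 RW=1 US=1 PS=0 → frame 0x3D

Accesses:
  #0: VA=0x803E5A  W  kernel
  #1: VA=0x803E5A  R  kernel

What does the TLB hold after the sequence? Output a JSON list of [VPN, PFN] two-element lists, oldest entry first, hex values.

Trace:
#0 VA=0x803E5A (w,kernel):
  L0: frame=0x37 idx=4 entry=0x39007 [P=1 RW=1 US=1 PS=0]
  L1: frame=0x39 idx=3 entry=0x3D007 [P=1 RW=1 US=1 PS=0]
  → PA=0x3DE5A  (2 entries read)
#1 VA=0x803E5A (r,kernel):
  TLB hit vpn=0x803 → PA=0x3DE5A

TLB: [["0x803", "0x3D"]]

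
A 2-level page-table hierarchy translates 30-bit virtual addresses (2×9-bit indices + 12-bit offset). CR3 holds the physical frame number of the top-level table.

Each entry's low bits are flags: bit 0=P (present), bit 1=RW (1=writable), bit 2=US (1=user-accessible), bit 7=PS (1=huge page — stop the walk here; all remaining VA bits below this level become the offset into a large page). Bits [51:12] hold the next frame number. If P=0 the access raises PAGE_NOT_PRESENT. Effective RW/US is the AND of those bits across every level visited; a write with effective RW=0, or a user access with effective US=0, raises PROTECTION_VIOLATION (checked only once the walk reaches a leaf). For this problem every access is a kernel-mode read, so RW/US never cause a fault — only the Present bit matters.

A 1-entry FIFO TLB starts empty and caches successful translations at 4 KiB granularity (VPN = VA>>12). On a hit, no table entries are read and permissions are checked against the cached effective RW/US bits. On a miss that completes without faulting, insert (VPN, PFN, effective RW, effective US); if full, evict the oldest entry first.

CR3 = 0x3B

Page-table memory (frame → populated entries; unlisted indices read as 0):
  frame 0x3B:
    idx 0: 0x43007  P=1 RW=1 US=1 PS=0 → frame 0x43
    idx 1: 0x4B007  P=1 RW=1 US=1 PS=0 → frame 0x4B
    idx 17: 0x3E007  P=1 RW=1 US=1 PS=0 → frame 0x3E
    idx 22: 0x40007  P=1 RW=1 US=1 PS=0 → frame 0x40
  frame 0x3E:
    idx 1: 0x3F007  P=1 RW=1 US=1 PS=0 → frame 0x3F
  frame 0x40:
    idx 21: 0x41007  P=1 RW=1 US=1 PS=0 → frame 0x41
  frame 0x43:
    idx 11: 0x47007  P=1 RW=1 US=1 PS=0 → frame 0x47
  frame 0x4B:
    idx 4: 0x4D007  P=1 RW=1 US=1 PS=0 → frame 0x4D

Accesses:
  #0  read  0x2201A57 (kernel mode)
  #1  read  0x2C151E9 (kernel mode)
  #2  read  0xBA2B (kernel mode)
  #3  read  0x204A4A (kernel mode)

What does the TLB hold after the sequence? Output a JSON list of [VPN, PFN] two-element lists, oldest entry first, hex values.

Per-access translation:
#0 VA=0x2201A57 (r,kernel):
  L0: frame=0x3B idx=17 entry=0x3E007 [P=1 RW=1 US=1 PS=0]
  L1: frame=0x3E idx=1 entry=0x3F007 [P=1 RW=1 US=1 PS=0]
  ✓ 0x3FA57  — 2 lookups
#1 VA=0x2C151E9 (r,kernel):
  L0: frame=0x3B idx=22 entry=0x40007 [P=1 RW=1 US=1 PS=0]
  L1: frame=0x40 idx=21 entry=0x41007 [P=1 RW=1 US=1 PS=0]
  ✓ 0x411E9  — 2 lookups
#2 VA=0xBA2B (r,kernel):
  L0: frame=0x3B idx=0 entry=0x43007 [P=1 RW=1 US=1 PS=0]
  L1: frame=0x43 idx=11 entry=0x47007 [P=1 RW=1 US=1 PS=0]
  ✓ 0x47A2B  — 2 lookups
#3 VA=0x204A4A (r,kernel):
  L0: frame=0x3B idx=1 entry=0x4B007 [P=1 RW=1 US=1 PS=0]
  L1: frame=0x4B idx=4 entry=0x4D007 [P=1 RW=1 US=1 PS=0]
  ✓ 0x4DA4A  — 2 lookups

TLB: [["0x204", "0x4D"]]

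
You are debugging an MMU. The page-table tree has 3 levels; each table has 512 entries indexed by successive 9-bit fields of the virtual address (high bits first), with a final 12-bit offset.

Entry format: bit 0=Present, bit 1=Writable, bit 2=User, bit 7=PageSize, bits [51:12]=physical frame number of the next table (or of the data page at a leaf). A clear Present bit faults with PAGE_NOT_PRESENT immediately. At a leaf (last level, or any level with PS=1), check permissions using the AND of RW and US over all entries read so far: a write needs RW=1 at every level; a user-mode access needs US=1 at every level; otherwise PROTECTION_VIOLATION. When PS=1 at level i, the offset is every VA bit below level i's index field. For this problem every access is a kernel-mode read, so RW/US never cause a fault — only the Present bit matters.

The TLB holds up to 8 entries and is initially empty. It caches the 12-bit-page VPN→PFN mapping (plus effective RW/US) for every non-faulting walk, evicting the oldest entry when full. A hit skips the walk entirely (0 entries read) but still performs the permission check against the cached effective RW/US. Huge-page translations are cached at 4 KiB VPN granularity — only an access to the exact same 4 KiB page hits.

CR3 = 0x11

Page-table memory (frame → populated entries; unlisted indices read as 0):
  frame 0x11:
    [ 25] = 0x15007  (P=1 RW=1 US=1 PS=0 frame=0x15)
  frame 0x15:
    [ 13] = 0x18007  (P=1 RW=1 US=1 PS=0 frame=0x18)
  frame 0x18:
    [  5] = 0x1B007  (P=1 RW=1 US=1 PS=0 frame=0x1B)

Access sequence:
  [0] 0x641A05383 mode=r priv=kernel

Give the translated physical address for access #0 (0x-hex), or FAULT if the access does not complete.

Walk each access:
#0 VA=0x641A05383 (r,kernel):
  [0] read 0x11 idx=25: raw=0x15007 flags P=1 W=1 U=1 S=0
  [1] read 0x15 idx=13: raw=0x18007 flags P=1 W=1 U=1 S=0
  [2] read 0x18 idx=5: raw=0x1B007 flags P=1 W=1 U=1 S=0
  ✓ 0x1B383  — 3 lookups

Access #0 PA: 0x1B383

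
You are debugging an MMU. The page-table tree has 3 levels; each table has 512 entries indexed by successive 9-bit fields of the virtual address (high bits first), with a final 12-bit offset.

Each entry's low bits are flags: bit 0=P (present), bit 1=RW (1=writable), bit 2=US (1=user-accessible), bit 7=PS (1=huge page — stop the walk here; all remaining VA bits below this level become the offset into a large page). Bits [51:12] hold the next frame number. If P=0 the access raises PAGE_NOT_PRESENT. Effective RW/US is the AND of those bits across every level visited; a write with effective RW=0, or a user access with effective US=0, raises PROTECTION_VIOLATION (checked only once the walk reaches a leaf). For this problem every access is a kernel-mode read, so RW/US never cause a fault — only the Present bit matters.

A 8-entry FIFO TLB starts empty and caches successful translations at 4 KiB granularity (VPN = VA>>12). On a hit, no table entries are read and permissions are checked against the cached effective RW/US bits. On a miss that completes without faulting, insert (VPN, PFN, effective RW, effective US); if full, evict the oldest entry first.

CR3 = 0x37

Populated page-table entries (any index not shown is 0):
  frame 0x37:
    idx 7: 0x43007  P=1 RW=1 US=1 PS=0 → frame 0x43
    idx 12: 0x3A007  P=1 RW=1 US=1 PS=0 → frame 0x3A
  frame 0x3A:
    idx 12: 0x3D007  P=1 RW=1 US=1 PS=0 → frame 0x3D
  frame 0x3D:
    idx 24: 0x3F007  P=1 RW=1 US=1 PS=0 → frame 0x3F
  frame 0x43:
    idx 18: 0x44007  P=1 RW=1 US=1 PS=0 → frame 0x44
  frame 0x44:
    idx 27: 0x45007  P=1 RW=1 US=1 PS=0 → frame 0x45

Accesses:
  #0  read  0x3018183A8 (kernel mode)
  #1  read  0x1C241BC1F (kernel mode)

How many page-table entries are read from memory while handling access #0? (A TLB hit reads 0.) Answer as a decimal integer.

Trace:
#0 VA=0x3018183A8 (r,kernel):
  lvl0: tbl 0x37, slot 12 ⇒ 0x3A007 (P1/RW1/US1/PS0)
  lvl1: tbl 0x3A, slot 12 ⇒ 0x3D007 (P1/RW1/US1/PS0)
  lvl2: tbl 0x3D, slot 24 ⇒ 0x3F007 (P1/RW1/US1/PS0)
  → PA=0x3F3A8  (3 entries read)
#1 VA=0x1C241BC1F (r,kernel):
  lvl0: tbl 0x37, slot 7 ⇒ 0x43007 (P1/RW1/US1/PS0)
  lvl1: tbl 0x43, slot 18 ⇒ 0x44007 (P1/RW1/US1/PS0)
  lvl2: tbl 0x44, slot 27 ⇒ 0x45007 (P1/RW1/US1/PS0)
  → PA=0x45C1F  (3 entries read)

Entries read for #0: 3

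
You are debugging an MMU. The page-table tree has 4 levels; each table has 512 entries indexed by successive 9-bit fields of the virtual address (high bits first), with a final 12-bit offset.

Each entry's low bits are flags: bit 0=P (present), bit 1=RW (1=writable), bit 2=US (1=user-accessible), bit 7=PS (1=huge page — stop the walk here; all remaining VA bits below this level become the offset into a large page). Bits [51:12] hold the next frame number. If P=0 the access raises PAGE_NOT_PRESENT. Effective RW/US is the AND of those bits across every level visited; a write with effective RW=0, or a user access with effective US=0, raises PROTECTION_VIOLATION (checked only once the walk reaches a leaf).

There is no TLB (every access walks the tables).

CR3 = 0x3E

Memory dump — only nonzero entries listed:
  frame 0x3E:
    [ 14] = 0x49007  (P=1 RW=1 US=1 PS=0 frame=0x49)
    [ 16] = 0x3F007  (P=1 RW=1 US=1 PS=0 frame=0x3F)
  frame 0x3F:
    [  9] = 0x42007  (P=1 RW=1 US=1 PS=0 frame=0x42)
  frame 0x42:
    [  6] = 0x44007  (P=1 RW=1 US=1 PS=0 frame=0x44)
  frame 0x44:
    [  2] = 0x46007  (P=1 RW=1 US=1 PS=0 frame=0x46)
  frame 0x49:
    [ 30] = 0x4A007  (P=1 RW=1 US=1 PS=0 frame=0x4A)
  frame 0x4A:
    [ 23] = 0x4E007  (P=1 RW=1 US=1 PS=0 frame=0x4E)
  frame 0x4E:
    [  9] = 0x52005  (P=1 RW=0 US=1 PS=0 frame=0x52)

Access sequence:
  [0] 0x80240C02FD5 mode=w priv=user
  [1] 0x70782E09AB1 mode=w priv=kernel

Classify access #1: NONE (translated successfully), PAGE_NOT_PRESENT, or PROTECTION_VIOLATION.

Trace:
#0 VA=0x80240C02FD5 (w,user):
  [0] read 0x3E idx=16: raw=0x3F007 flags P=1 W=1 U=1 S=0
  [1] read 0x3F idx=9: raw=0x42007 flags P=1 W=1 U=1 S=0
  [2] read 0x42 idx=6: raw=0x44007 flags P=1 W=1 U=1 S=0
  [3] read 0x44 idx=2: raw=0x46007 flags P=1 W=1 U=1 S=0
  → PA=0x46FD5  (4 entries read)
#1 VA=0x70782E09AB1 (w,kernel):
  [0] read 0x3E idx=14: raw=0x49007 flags P=1 W=1 U=1 S=0
  [1] read 0x49 idx=30: raw=0x4A007 flags P=1 W=1 U=1 S=0
  [2] read 0x4A idx=23: raw=0x4E007 flags P=1 W=1 U=1 S=0
  [3] read 0x4E idx=9: raw=0x52005 flags P=1 W=0 U=1 S=0
  ⇒ fault: PROTECTION_VIOLATION  — 4 lookups

Access #1 fault: PROTECTION_VIOLATION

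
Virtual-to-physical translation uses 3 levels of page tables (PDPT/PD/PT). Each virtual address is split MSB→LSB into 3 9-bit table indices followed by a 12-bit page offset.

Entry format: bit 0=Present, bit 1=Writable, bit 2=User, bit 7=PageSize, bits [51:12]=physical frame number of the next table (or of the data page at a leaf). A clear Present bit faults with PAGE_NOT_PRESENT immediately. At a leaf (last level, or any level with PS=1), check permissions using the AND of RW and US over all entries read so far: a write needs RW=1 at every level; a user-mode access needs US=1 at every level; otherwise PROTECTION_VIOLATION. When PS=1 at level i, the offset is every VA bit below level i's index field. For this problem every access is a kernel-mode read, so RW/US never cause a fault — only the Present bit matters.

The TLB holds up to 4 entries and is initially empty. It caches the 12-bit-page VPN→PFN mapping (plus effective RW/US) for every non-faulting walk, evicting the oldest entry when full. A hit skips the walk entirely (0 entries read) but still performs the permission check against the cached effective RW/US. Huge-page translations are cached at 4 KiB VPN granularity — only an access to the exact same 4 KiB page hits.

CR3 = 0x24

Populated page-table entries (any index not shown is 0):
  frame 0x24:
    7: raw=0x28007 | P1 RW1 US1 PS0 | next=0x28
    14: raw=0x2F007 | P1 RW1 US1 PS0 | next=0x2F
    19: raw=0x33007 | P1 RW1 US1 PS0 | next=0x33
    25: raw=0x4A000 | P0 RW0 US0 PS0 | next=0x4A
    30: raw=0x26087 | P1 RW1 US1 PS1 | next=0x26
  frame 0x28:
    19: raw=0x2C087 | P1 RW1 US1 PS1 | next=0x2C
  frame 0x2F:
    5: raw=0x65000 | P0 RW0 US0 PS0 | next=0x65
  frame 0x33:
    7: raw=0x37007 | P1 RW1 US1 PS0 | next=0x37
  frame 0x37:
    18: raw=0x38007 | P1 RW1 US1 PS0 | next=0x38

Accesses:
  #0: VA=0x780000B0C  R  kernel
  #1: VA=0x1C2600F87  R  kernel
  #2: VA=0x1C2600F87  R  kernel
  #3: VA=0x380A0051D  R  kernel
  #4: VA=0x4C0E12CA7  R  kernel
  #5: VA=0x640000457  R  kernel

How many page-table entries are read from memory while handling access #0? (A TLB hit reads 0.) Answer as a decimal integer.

Trace:
#0 VA=0x780000B0C (r,kernel):
  L0: frame=0x24 idx=30 entry=0x26087 [P=1 RW=1 US=1 PS=1]
  → PA=0x26B0C (huge @L0)  (1 entries read)
#1 VA=0x1C2600F87 (r,kernel):
  L0: frame=0x24 idx=7 entry=0x28007 [P=1 RW=1 US=1 PS=0]
  L1: frame=0x28 idx=19 entry=0x2C087 [P=1 RW=1 US=1 PS=1]
  → PA=0x2CF87 (huge @L1)  (2 entries read)
#2 VA=0x1C2600F87 (r,kernel):
  TLB hit vpn=0x1C2600 → PA=0x2CF87
#3 VA=0x380A0051D (r,kernel):
  L0: frame=0x24 idx=14 entry=0x2F007 [P=1 RW=1 US=1 PS=0]
  L1: frame=0x2F idx=5 entry=0x65000 [P=0 RW=0 US=0 PS=0]
  ✗ PAGE_NOT_PRESENT  [2 reads]
#4 VA=0x4C0E12CA7 (r,kernel):
  L0: frame=0x24 idx=19 entry=0x33007 [P=1 RW=1 US=1 PS=0]
  L1: frame=0x33 idx=7 entry=0x37007 [P=1 RW=1 US=1 PS=0]
  L2: frame=0x37 idx=18 entry=0x38007 [P=1 RW=1 US=1 PS=0]
  → PA=0x38CA7  (3 entries read)
#5 VA=0x640000457 (r,kernel):
  L0: frame=0x24 idx=25 entry=0x4A000 [P=0 RW=0 US=0 PS=0]
  ✗ PAGE_NOT_PRESENT  [1 reads]

Entries read for #0: 1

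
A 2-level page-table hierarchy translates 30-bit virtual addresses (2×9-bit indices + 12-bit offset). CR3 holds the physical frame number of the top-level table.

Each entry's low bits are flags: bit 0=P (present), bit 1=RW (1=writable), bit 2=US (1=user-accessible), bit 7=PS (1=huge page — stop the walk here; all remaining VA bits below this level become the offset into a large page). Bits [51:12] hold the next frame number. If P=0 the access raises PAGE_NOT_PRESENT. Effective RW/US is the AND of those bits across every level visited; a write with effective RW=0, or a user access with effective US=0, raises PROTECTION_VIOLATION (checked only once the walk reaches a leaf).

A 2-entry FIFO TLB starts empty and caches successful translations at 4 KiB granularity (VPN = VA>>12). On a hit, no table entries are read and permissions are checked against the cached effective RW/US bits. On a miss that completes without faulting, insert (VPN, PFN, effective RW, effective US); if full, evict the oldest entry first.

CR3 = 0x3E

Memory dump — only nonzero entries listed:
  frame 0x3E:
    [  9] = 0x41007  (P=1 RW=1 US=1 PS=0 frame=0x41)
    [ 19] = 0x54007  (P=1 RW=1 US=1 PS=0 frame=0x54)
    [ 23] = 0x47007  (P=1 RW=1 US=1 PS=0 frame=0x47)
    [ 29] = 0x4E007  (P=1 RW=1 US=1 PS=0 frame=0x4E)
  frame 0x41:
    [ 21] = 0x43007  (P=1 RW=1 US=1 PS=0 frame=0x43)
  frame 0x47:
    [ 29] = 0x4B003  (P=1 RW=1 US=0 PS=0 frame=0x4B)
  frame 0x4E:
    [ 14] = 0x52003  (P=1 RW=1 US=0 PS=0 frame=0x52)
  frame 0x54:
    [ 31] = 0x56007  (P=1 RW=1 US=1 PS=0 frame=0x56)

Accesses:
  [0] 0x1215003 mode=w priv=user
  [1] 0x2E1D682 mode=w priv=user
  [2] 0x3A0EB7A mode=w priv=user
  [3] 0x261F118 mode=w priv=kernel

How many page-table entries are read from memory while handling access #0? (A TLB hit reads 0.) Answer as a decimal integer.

Trace:
#0 VA=0x1215003 (w,user):
  L0: frame=0x3E idx=9 entry=0x41007 [P=1 RW=1 US=1 PS=0]
  L1: frame=0x41 idx=21 entry=0x43007 [P=1 RW=1 US=1 PS=0]
  ⇒ phys 0x43003  [2 reads]
#1 VA=0x2E1D682 (w,user):
  L0: frame=0x3E idx=23 entry=0x47007 [P=1 RW=1 US=1 PS=0]
  L1: frame=0x47 idx=29 entry=0x4B003 [P=1 RW=1 US=0 PS=0]
  ✗ PROTECTION_VIOLATION  [2 reads]
#2 VA=0x3A0EB7A (w,user):
  L0: frame=0x3E idx=29 entry=0x4E007 [P=1 RW=1 US=1 PS=0]
  L1: frame=0x4E idx=14 entry=0x52003 [P=1 RW=1 US=0 PS=0]
  ✗ PROTECTION_VIOLATION  [2 reads]
#3 VA=0x261F118 (w,kernel):
  L0: frame=0x3E idx=19 entry=0x54007 [P=1 RW=1 US=1 PS=0]
  L1: frame=0x54 idx=31 entry=0x56007 [P=1 RW=1 US=1 PS=0]
  ⇒ phys 0x56118  [2 reads]

Entries read for #0: 2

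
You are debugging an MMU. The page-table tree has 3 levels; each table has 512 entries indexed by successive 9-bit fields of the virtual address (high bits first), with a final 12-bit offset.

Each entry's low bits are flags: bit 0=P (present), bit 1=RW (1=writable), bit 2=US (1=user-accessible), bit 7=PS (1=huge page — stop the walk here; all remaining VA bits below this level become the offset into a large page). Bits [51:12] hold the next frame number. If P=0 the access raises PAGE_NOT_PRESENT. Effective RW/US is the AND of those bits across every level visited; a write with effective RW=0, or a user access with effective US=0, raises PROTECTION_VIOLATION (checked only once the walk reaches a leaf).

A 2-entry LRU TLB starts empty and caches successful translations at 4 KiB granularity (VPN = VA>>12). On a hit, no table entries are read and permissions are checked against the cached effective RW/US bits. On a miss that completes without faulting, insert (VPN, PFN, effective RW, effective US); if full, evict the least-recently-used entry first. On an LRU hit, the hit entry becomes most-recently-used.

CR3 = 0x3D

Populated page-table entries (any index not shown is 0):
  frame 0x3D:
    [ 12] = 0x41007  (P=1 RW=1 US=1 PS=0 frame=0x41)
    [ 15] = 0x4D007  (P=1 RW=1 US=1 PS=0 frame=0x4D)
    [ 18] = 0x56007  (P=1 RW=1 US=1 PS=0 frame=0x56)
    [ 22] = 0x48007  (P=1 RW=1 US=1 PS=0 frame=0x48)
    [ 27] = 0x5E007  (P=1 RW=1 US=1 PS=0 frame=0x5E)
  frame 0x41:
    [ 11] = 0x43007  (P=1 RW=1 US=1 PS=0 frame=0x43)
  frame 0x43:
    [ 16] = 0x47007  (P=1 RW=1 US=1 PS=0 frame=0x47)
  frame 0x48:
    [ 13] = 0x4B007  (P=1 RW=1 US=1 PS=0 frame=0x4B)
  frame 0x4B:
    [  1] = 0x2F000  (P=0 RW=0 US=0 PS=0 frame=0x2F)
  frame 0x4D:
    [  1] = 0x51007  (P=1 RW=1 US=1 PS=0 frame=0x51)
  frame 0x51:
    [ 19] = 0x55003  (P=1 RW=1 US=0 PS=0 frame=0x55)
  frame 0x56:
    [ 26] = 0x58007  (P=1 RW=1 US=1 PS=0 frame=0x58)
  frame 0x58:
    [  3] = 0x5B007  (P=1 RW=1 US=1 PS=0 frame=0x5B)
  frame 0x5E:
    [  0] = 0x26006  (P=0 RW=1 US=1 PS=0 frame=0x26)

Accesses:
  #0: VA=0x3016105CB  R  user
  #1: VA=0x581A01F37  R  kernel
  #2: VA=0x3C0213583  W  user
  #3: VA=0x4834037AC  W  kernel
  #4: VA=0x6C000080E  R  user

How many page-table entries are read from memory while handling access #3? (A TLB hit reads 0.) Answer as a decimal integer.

Trace:
#0 VA=0x3016105CB (r,user):
  L0: frame=0x3D idx=12 entry=0x41007 [P=1 RW=1 US=1 PS=0]
  L1: frame=0x41 idx=11 entry=0x43007 [P=1 RW=1 US=1 PS=0]
  L2: frame=0x43 idx=16 entry=0x47007 [P=1 RW=1 US=1 PS=0]
  ✓ 0x475CB  — 3 lookups
#1 VA=0x581A01F37 (r,kernel):
  L0: frame=0x3D idx=22 entry=0x48007 [P=1 RW=1 US=1 PS=0]
  L1: frame=0x48 idx=13 entry=0x4B007 [P=1 RW=1 US=1 PS=0]
  L2: frame=0x4B idx=1 entry=0x2F000 [P=0 RW=0 US=0 PS=0]
  ⇒ fault: PAGE_NOT_PRESENT  — 3 lookups
#2 VA=0x3C0213583 (w,user):
  L0: frame=0x3D idx=15 entry=0x4D007 [P=1 RW=1 US=1 PS=0]
  L1: frame=0x4D idx=1 entry=0x51007 [P=1 RW=1 US=1 PS=0]
  L2: frame=0x51 idx=19 entry=0x55003 [P=1 RW=1 US=0 PS=0]
  ⇒ fault: PROTECTION_VIOLATION  — 3 lookups
#3 VA=0x4834037AC (w,kernel):
  L0: frame=0x3D idx=18 entry=0x56007 [P=1 RW=1 US=1 PS=0]
  L1: frame=0x56 idx=26 entry=0x58007 [P=1 RW=1 US=1 PS=0]
  L2: frame=0x58 idx=3 entry=0x5B007 [P=1 RW=1 US=1 PS=0]
  ✓ 0x5B7AC  — 3 lookups
#4 VA=0x6C000080E (r,user):
  L0: frame=0x3D idx=27 entry=0x5E007 [P=1 RW=1 US=1 PS=0]
  L1: frame=0x5E idx=0 entry=0x26006 [P=0 RW=1 US=1 PS=0]
  ⇒ fault: PAGE_NOT_PRESENT  — 2 lookups

Entries read for #3: 3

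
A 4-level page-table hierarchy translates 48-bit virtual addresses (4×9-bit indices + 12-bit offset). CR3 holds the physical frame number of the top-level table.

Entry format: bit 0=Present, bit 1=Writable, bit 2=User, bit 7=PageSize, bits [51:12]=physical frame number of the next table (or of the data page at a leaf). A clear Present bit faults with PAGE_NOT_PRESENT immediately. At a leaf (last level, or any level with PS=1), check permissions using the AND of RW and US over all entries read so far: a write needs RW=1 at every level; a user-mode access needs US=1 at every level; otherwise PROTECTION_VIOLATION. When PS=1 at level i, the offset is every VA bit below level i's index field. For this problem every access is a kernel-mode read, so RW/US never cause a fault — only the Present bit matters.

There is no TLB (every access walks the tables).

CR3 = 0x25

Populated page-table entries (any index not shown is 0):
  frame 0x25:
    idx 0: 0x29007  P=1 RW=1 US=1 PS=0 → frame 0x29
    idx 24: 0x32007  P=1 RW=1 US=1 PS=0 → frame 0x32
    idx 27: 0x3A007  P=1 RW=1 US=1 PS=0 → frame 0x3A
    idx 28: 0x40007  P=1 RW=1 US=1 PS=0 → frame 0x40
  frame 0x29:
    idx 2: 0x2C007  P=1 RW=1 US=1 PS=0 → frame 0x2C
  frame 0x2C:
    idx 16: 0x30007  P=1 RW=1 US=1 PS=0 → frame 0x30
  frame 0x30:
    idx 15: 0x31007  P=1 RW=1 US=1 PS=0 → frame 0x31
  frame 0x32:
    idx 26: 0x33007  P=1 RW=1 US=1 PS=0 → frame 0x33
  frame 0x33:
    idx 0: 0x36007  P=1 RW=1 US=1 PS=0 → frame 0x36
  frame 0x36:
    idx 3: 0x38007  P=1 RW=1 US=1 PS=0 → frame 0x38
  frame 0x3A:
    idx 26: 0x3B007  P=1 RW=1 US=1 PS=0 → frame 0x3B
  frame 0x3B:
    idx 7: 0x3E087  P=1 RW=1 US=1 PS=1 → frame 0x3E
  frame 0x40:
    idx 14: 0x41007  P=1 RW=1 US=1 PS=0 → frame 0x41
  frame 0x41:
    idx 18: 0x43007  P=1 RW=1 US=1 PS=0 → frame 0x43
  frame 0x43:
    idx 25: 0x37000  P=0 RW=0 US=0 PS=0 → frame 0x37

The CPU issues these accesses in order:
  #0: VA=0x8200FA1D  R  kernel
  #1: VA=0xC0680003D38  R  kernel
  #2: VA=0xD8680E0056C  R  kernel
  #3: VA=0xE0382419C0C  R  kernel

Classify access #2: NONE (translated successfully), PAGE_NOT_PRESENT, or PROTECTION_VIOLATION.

Walk each access:
#0 VA=0x8200FA1D (r,kernel):
  L0: frame=0x25 idx=0 entry=0x29007 [P=1 RW=1 US=1 PS=0]
  L1: frame=0x29 idx=2 entry=0x2C007 [P=1 RW=1 US=1 PS=0]
  L2: frame=0x2C idx=16 entry=0x30007 [P=1 RW=1 US=1 PS=0]
  L3: frame=0x30 idx=15 entry=0x31007 [P=1 RW=1 US=1 PS=0]
  ⇒ phys 0x31A1D  [4 reads]
#1 VA=0xC0680003D38 (r,kernel):
  L0: frame=0x25 idx=24 entry=0x32007 [P=1 RW=1 US=1 PS=0]
  L1: frame=0x32 idx=26 entry=0x33007 [P=1 RW=1 US=1 PS=0]
  L2: frame=0x33 idx=0 entry=0x36007 [P=1 RW=1 US=1 PS=0]
  L3: frame=0x36 idx=3 entry=0x38007 [P=1 RW=1 US=1 PS=0]
  ⇒ phys 0x38D38  [4 reads]
#2 VA=0xD8680E0056C (r,kernel):
  L0: frame=0x25 idx=27 entry=0x3A007 [P=1 RW=1 US=1 PS=0]
  L1: frame=0x3A idx=26 entry=0x3B007 [P=1 RW=1 US=1 PS=0]
  L2: frame=0x3B idx=7 entry=0x3E087 [P=1 RW=1 US=1 PS=1]
  ⇒ phys 0x3E56C (huge @L2)  [3 reads]
#3 VA=0xE0382419C0C (r,kernel):
  L0: frame=0x25 idx=28 entry=0x40007 [P=1 RW=1 US=1 PS=0]
  L1: frame=0x40 idx=14 entry=0x41007 [P=1 RW=1 US=1 PS=0]
  L2: frame=0x41 idx=18 entry=0x43007 [P=1 RW=1 US=1 PS=0]
  L3: frame=0x43 idx=25 entry=0x37000 [P=0 RW=0 US=0 PS=0]
  ⇒ fault: PAGE_NOT_PRESENT  — 4 lookups

Access #2 fault: NONE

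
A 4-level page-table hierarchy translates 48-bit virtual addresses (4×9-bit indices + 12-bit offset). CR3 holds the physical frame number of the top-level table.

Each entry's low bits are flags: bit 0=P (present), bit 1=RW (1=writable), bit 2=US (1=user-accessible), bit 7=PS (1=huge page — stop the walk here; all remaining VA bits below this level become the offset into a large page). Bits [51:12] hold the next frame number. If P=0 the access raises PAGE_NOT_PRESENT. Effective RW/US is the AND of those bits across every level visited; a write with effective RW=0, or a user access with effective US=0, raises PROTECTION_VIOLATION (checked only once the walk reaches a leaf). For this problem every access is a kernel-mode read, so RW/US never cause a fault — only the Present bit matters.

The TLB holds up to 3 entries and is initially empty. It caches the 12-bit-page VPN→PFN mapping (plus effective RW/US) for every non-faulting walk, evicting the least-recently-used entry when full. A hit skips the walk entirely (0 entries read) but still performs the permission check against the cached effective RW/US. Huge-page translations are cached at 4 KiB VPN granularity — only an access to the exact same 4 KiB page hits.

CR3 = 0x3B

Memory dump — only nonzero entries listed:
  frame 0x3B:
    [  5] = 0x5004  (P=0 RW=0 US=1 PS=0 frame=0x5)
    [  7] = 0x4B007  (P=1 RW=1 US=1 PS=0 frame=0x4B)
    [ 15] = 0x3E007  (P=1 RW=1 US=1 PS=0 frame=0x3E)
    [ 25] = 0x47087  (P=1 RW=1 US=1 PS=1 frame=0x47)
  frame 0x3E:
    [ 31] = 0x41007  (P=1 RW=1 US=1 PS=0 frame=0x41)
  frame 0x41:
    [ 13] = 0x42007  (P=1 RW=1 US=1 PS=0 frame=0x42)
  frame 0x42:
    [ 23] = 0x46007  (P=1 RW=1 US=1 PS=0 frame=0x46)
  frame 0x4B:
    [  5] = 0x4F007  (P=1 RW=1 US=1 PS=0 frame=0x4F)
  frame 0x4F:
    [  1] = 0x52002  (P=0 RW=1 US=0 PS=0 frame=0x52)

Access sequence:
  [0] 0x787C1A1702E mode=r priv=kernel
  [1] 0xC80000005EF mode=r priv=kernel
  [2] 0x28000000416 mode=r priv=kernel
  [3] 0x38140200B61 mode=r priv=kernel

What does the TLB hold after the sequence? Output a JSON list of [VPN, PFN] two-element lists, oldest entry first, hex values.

Per-access translation:
#0 VA=0x787C1A1702E (r,kernel):
  [0] read 0x3B idx=15: raw=0x3E007 flags P=1 W=1 U=1 S=0
  [1] read 0x3E idx=31: raw=0x41007 flags P=1 W=1 U=1 S=0
  [2] read 0x41 idx=13: raw=0x42007 flags P=1 W=1 U=1 S=0
  [3] read 0x42 idx=23: raw=0x46007 flags P=1 W=1 U=1 S=0
  ✓ 0x4602E  — 4 lookups
#1 VA=0xC80000005EF (r,kernel):
  [0] read 0x3B idx=25: raw=0x47087 flags P=1 W=1 U=1 S=1
  ✓ 0x475EF (huge @L0)  — 1 lookups
#2 VA=0x28000000416 (r,kernel):
  [0] read 0x3B idx=5: raw=0x5004 flags P=0 W=0 U=1 S=0
  → PAGE_NOT_PRESENT  (1 entries read)
#3 VA=0x38140200B61 (r,kernel):
  [0] read 0x3B idx=7: raw=0x4B007 flags P=1 W=1 U=1 S=0
  [1] read 0x4B idx=5: raw=0x4F007 flags P=1 W=1 U=1 S=0
  [2] read 0x4F idx=1: raw=0x52002 flags P=0 W=1 U=0 S=0
  → PAGE_NOT_PRESENT  (3 entries read)

TLB: [["0x787C1A17", "0x46"], ["0xC8000000", "0x47"]]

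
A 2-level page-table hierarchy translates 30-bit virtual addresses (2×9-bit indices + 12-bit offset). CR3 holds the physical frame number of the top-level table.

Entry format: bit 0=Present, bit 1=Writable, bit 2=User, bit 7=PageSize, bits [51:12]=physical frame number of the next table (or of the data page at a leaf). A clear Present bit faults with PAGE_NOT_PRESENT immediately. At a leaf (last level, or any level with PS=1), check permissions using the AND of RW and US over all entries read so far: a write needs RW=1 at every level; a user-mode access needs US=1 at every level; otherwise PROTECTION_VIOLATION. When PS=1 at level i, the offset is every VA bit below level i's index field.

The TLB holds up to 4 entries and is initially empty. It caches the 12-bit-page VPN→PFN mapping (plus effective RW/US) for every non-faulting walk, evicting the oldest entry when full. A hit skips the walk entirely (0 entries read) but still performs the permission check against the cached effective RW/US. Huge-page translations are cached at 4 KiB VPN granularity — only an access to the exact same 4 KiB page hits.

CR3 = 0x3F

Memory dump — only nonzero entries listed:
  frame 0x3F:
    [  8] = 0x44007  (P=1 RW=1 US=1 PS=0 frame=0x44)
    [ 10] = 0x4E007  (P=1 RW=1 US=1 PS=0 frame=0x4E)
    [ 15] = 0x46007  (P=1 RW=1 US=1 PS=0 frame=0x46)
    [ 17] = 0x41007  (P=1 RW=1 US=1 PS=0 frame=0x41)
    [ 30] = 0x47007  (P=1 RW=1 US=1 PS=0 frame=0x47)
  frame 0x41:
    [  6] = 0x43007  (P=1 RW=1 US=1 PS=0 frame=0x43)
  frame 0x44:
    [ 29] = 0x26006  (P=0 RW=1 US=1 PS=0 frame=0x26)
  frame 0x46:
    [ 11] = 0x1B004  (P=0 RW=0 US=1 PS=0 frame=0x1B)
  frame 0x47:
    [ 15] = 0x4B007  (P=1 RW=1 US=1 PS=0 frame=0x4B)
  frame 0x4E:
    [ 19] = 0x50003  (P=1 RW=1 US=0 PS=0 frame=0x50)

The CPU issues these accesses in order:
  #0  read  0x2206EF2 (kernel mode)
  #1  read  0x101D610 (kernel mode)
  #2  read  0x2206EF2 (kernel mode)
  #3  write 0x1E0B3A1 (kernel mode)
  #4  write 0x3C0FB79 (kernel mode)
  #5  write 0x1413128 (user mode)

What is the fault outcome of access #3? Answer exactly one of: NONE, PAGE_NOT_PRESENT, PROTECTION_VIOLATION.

Walk each access:
#0 VA=0x2206EF2 (r,kernel):
  [0] read 0x3F idx=17: raw=0x41007 flags P=1 W=1 U=1 S=0
  [1] read 0x41 idx=6: raw=0x43007 flags P=1 W=1 U=1 S=0
  → PA=0x43EF2  (2 entries read)
#1 VA=0x101D610 (r,kernel):
  [0] read 0x3F idx=8: raw=0x44007 flags P=1 W=1 U=1 S=0
  [1] read 0x44 idx=29: raw=0x26006 flags P=0 W=1 U=1 S=0
  → PAGE_NOT_PRESENT  (2 entries read)
#2 VA=0x2206EF2 (r,kernel):
  TLB hit vpn=0x2206 → PA=0x43EF2
#3 VA=0x1E0B3A1 (w,kernel):
  [0] read 0x3F idx=15: raw=0x46007 flags P=1 W=1 U=1 S=0
  [1] read 0x46 idx=11: raw=0x1B004 flags P=0 W=0 U=1 S=0
  → PAGE_NOT_PRESENT  (2 entries read)
#4 VA=0x3C0FB79 (w,kernel):
  [0] read 0x3F idx=30: raw=0x47007 flags P=1 W=1 U=1 S=0
  [1] read 0x47 idx=15: raw=0x4B007 flags P=1 W=1 U=1 S=0
  → PA=0x4BB79  (2 entries read)
#5 VA=0x1413128 (w,user):
  [0] read 0x3F idx=10: raw=0x4E007 flags P=1 W=1 U=1 S=0
  [1] read 0x4E idx=19: raw=0x50003 flags P=1 W=1 U=0 S=0
  → PROTECTION_VIOLATION  (2 entries read)

Access #3 fault: PAGE_NOT_PRESENT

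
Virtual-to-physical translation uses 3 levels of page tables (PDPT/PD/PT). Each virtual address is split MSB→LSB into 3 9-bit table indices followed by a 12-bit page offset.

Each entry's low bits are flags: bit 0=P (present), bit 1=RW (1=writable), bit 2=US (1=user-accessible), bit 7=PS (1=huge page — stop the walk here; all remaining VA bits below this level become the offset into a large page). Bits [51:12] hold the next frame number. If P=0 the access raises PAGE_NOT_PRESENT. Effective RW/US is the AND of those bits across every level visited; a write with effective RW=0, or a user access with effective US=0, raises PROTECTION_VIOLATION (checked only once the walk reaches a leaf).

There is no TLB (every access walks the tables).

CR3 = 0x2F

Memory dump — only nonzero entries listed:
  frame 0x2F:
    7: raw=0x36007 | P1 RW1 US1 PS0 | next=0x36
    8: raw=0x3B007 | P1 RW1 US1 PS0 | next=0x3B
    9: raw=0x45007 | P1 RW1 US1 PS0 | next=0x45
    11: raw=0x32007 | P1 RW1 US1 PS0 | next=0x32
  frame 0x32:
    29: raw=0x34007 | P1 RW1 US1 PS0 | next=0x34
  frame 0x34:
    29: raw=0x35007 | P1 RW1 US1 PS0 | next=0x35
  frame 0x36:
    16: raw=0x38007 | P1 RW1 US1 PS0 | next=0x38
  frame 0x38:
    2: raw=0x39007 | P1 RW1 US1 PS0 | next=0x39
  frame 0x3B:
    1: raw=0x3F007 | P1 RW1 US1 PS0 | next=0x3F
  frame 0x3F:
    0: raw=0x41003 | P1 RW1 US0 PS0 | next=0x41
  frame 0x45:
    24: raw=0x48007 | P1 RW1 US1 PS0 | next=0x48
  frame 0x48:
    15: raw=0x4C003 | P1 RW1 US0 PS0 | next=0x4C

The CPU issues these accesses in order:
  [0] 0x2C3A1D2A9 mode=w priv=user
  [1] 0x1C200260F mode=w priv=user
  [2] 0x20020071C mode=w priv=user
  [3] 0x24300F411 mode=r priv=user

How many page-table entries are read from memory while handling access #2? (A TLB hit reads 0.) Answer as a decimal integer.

Trace:
#0 VA=0x2C3A1D2A9 (w,user):
  [0] read 0x2F idx=11: raw=0x32007 flags P=1 W=1 U=1 S=0
  [1] read 0x32 idx=29: raw=0x34007 flags P=1 W=1 U=1 S=0
  [2] read 0x34 idx=29: raw=0x35007 flags P=1 W=1 U=1 S=0
  → PA=0x352A9  (3 entries read)
#1 VA=0x1C200260F (w,user):
  [0] read 0x2F idx=7: raw=0x36007 flags P=1 W=1 U=1 S=0
  [1] read 0x36 idx=16: raw=0x38007 flags P=1 W=1 U=1 S=0
  [2] read 0x38 idx=2: raw=0x39007 flags P=1 W=1 U=1 S=0
  → PA=0x3960F  (3 entries read)
#2 VA=0x20020071C (w,user):
  [0] read 0x2F idx=8: raw=0x3B007 flags P=1 W=1 U=1 S=0
  [1] read 0x3B idx=1: raw=0x3F007 flags P=1 W=1 U=1 S=0
  [2] read 0x3F idx=0: raw=0x41003 flags P=1 W=1 U=0 S=0
  ✗ PROTECTION_VIOLATION  [3 reads]
#3 VA=0x24300F411 (r,user):
  [0] read 0x2F idx=9: raw=0x45007 flags P=1 W=1 U=1 S=0
  [1] read 0x45 idx=24: raw=0x48007 flags P=1 W=1 U=1 S=0
  [2] read 0x48 idx=15: raw=0x4C003 flags P=1 W=1 U=0 S=0
  ✗ PROTECTION_VIOLATION  [3 reads]

Entries read for #2: 3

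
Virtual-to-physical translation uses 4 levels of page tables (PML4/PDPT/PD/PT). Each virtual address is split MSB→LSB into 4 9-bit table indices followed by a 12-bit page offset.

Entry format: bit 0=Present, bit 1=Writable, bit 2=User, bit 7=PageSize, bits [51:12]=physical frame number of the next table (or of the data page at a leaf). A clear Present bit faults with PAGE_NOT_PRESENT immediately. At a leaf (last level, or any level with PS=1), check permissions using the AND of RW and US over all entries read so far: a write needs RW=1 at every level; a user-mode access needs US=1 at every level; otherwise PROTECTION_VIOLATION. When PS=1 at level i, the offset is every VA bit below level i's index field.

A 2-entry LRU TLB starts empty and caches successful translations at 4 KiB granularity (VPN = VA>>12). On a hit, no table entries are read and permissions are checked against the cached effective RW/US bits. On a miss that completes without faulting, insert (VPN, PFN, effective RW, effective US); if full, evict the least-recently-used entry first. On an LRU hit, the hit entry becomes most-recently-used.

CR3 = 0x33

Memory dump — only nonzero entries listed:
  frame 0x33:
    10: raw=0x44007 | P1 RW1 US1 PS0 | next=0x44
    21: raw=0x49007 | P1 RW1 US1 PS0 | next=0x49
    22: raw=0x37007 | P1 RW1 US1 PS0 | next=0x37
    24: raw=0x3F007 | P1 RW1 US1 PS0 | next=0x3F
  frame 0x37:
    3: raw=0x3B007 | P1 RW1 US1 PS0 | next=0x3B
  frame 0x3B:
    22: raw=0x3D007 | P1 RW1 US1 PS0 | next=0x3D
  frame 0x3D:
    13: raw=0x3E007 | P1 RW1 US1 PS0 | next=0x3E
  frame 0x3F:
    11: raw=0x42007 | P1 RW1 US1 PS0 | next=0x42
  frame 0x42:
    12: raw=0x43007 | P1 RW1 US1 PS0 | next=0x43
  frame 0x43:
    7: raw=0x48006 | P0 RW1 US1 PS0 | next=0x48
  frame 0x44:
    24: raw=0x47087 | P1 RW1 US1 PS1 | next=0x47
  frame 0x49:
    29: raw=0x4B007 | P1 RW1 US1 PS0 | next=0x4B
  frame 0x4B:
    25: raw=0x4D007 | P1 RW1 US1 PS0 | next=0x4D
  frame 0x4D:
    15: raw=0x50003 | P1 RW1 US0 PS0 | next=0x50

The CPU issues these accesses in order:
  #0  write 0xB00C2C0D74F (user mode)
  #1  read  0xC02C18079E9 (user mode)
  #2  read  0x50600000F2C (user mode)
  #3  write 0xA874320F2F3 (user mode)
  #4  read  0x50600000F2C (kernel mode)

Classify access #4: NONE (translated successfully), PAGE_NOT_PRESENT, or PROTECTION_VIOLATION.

Per-access translation:
#0 VA=0xB00C2C0D74F (w,user):
  L0: frame=0x33 idx=22 entry=0x37007 [P=1 RW=1 US=1 PS=0]
  L1: frame=0x37 idx=3 entry=0x3B007 [P=1 RW=1 US=1 PS=0]
  L2: frame=0x3B idx=22 entry=0x3D007 [P=1 RW=1 US=1 PS=0]
  L3: frame=0x3D idx=13 entry=0x3E007 [P=1 RW=1 US=1 PS=0]
  ✓ 0x3E74F  — 4 lookups
#1 VA=0xC02C18079E9 (r,user):
  L0: frame=0x33 idx=24 entry=0x3F007 [P=1 RW=1 US=1 PS=0]
  L1: frame=0x3F idx=11 entry=0x42007 [P=1 RW=1 US=1 PS=0]
  L2: frame=0x42 idx=12 entry=0x43007 [P=1 RW=1 US=1 PS=0]
  L3: frame=0x43 idx=7 entry=0x48006 [P=0 RW=1 US=1 PS=0]
  → PAGE_NOT_PRESENT  (4 entries read)
#2 VA=0x50600000F2C (r,user):
  L0: frame=0x33 idx=10 entry=0x44007 [P=1 RW=1 US=1 PS=0]
  L1: frame=0x44 idx=24 entry=0x47087 [P=1 RW=1 US=1 PS=1]
  ✓ 0x47F2C (huge @L1)  — 2 lookups
#3 VA=0xA874320F2F3 (w,user):
  L0: frame=0x33 idx=21 entry=0x49007 [P=1 RW=1 US=1 PS=0]
  L1: frame=0x49 idx=29 entry=0x4B007 [P=1 RW=1 US=1 PS=0]
  L2: frame=0x4B idx=25 entry=0x4D007 [P=1 RW=1 US=1 PS=0]
  L3: frame=0x4D idx=15 entry=0x50003 [P=1 RW=1 US=0 PS=0]
  → PROTECTION_VIOLATION  (4 entries read)
#4 VA=0x50600000F2C (r,kernel):
  TLB hit vpn=0x50600000 → PA=0x47F2C

Access #4 fault: NONE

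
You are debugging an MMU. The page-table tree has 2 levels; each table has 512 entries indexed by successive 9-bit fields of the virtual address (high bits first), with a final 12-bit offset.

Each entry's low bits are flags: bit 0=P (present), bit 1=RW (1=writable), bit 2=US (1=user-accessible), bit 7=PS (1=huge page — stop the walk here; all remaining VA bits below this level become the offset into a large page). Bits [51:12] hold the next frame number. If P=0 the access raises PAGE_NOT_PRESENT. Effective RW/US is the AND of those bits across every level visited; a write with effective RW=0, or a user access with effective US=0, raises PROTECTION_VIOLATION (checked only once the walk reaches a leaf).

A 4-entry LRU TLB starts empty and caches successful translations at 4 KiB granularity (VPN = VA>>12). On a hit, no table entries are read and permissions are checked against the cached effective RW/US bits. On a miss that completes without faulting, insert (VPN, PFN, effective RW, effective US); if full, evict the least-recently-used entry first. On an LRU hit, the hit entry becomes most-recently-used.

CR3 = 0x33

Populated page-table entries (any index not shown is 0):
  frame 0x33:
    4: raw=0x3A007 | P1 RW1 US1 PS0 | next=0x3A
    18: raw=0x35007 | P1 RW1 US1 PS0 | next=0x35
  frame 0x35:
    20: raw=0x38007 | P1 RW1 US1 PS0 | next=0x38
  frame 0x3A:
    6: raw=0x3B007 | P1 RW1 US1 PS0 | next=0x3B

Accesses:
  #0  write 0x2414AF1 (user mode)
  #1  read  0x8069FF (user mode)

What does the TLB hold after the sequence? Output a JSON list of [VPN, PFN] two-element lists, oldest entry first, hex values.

Trace:
#0 VA=0x2414AF1 (w,user):
  [0] read 0x33 idx=18: raw=0x35007 flags P=1 W=1 U=1 S=0
  [1] read 0x35 idx=20: raw=0x38007 flags P=1 W=1 U=1 S=0
  → PA=0x38AF1  (2 entries read)
#1 VA=0x8069FF (r,user):
  [0] read 0x33 idx=4: raw=0x3A007 flags P=1 W=1 U=1 S=0
  [1] read 0x3A idx=6: raw=0x3B007 flags P=1 W=1 U=1 S=0
  → PA=0x3B9FF  (2 entries read)

TLB: [["0x2414", "0x38"], ["0x806", "0x3B"]]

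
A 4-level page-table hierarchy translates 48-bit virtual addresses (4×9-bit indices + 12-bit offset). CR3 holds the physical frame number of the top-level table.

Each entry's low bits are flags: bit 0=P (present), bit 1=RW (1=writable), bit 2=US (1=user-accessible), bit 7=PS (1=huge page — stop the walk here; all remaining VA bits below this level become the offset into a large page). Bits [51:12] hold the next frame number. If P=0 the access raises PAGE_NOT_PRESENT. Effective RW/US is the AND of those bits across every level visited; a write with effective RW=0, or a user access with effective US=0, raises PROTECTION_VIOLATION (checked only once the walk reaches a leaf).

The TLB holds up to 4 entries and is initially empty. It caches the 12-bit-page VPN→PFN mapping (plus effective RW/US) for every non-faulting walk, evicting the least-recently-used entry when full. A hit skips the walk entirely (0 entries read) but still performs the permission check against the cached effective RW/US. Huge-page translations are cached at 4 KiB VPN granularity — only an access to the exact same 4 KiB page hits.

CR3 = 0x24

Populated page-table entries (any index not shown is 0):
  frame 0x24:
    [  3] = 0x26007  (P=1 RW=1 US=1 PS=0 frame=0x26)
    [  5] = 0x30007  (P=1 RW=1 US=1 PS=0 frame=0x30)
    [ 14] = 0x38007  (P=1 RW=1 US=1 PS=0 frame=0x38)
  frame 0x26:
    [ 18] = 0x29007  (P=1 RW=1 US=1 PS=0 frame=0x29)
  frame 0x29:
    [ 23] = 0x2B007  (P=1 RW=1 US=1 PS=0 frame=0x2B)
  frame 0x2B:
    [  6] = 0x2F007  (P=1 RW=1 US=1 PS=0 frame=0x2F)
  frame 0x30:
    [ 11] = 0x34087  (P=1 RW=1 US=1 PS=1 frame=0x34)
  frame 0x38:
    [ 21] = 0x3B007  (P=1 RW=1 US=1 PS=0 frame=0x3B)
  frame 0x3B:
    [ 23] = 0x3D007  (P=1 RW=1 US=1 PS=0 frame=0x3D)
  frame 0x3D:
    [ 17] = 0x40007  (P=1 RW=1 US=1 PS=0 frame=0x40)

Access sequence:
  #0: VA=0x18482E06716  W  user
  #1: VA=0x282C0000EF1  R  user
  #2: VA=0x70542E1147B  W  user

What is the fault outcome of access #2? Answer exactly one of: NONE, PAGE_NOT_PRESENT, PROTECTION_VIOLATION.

Trace:
#0 VA=0x18482E06716 (w,user):
  lvl0: tbl 0x24, slot 3 ⇒ 0x26007 (P1/RW1/US1/PS0)
  lvl1: tbl 0x26, slot 18 ⇒ 0x29007 (P1/RW1/US1/PS0)
  lvl2: tbl 0x29, slot 23 ⇒ 0x2B007 (P1/RW1/US1/PS0)
  lvl3: tbl 0x2B, slot 6 ⇒ 0x2F007 (P1/RW1/US1/PS0)
  → PA=0x2F716  (4 entries read)
#1 VA=0x282C0000EF1 (r,user):
  lvl0: tbl 0x24, slot 5 ⇒ 0x30007 (P1/RW1/US1/PS0)
  lvl1: tbl 0x30, slot 11 ⇒ 0x34087 (P1/RW1/US1/PS1)
  → PA=0x34EF1 (huge @L1)  (2 entries read)
#2 VA=0x70542E1147B (w,user):
  lvl0: tbl 0x24, slot 14 ⇒ 0x38007 (P1/RW1/US1/PS0)
  lvl1: tbl 0x38, slot 21 ⇒ 0x3B007 (P1/RW1/US1/PS0)
  lvl2: tbl 0x3B, slot 23 ⇒ 0x3D007 (P1/RW1/US1/PS0)
  lvl3: tbl 0x3D, slot 17 ⇒ 0x40007 (P1/RW1/US1/PS0)
  → PA=0x4047B  (4 entries read)

Access #2 fault: NONE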